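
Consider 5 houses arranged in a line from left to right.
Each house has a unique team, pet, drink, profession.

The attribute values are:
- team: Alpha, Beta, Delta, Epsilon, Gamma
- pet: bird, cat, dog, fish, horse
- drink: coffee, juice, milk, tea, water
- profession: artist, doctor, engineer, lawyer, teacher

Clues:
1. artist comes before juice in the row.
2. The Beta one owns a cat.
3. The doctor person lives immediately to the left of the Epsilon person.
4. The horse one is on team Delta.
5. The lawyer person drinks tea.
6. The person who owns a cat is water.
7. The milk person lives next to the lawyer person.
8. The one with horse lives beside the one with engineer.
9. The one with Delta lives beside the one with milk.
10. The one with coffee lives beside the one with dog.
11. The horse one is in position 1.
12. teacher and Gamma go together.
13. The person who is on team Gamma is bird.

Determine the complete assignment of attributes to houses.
Solution:

House | Team | Pet | Drink | Profession
---------------------------------------
  1   | Delta | horse | coffee | doctor
  2   | Epsilon | dog | milk | engineer
  3   | Alpha | fish | tea | lawyer
  4   | Beta | cat | water | artist
  5   | Gamma | bird | juice | teacher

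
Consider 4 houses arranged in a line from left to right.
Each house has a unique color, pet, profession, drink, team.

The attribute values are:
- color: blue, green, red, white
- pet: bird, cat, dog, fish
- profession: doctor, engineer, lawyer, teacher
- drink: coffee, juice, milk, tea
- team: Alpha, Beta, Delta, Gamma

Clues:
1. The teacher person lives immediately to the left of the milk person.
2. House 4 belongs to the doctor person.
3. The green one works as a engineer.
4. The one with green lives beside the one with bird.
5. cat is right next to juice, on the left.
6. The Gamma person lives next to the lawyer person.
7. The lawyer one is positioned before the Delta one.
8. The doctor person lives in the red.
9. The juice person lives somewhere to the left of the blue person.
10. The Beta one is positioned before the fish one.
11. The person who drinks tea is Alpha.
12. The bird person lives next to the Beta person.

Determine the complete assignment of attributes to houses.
Solution:

House | Color | Pet | Profession | Drink | Team
-----------------------------------------------
  1   | green | cat | engineer | tea | Alpha
  2   | white | bird | teacher | juice | Gamma
  3   | blue | dog | lawyer | milk | Beta
  4   | red | fish | doctor | coffee | Delta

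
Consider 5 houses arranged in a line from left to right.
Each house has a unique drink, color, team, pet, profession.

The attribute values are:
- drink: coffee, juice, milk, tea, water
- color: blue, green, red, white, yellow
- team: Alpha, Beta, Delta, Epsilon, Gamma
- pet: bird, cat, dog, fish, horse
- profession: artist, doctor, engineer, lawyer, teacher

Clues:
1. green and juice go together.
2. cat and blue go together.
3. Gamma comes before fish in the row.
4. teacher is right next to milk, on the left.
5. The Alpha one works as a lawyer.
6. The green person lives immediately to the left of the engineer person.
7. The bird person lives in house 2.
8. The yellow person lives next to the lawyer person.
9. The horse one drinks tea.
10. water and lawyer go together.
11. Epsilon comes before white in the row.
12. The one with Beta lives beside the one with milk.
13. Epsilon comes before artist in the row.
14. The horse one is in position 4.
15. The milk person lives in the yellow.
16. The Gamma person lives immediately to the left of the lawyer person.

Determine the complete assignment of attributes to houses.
Solution:

House | Drink | Color | Team | Pet | Profession
-----------------------------------------------
  1   | juice | green | Beta | dog | teacher
  2   | milk | yellow | Gamma | bird | engineer
  3   | water | blue | Alpha | cat | lawyer
  4   | tea | red | Epsilon | horse | doctor
  5   | coffee | white | Delta | fish | artist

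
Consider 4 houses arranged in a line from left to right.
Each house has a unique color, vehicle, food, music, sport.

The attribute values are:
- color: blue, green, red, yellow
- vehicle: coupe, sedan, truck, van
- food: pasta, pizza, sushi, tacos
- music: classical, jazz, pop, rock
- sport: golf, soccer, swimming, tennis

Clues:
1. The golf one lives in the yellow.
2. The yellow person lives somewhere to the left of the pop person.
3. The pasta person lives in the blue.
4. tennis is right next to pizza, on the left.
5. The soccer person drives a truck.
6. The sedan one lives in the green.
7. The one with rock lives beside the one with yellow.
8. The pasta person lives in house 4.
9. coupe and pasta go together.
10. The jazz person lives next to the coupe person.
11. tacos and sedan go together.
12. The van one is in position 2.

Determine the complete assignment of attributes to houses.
Solution:

House | Color | Vehicle | Food | Music | Sport
----------------------------------------------
  1   | green | sedan | tacos | rock | tennis
  2   | yellow | van | pizza | classical | golf
  3   | red | truck | sushi | jazz | soccer
  4   | blue | coupe | pasta | pop | swimming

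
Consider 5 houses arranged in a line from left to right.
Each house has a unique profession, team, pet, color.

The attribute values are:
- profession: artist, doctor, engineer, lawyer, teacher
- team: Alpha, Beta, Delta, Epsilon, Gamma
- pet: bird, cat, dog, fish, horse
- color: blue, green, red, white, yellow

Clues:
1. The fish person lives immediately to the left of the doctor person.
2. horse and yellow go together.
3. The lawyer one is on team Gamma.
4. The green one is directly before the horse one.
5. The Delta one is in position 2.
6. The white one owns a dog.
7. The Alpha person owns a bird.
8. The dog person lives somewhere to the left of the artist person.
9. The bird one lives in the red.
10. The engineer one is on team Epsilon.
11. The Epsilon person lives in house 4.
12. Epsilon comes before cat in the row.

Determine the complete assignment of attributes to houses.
Solution:

House | Profession | Team | Pet | Color
---------------------------------------
  1   | lawyer | Gamma | fish | green
  2   | doctor | Delta | horse | yellow
  3   | teacher | Alpha | bird | red
  4   | engineer | Epsilon | dog | white
  5   | artist | Beta | cat | blue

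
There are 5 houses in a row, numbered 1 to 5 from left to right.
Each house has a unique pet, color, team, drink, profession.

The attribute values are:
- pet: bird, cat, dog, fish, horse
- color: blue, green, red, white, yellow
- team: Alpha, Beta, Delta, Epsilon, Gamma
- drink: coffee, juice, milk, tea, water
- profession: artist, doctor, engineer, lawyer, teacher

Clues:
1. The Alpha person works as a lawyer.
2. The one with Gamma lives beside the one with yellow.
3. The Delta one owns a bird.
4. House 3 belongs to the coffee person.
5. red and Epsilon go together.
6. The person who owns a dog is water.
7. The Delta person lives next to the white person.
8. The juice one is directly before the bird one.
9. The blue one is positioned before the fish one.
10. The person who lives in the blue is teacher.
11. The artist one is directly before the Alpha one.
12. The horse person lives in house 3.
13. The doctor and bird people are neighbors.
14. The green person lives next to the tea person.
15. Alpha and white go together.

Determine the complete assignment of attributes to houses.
Solution:

House | Pet | Color | Team | Drink | Profession
-----------------------------------------------
  1   | cat | green | Gamma | juice | doctor
  2   | bird | yellow | Delta | tea | artist
  3   | horse | white | Alpha | coffee | lawyer
  4   | dog | blue | Beta | water | teacher
  5   | fish | red | Epsilon | milk | engineer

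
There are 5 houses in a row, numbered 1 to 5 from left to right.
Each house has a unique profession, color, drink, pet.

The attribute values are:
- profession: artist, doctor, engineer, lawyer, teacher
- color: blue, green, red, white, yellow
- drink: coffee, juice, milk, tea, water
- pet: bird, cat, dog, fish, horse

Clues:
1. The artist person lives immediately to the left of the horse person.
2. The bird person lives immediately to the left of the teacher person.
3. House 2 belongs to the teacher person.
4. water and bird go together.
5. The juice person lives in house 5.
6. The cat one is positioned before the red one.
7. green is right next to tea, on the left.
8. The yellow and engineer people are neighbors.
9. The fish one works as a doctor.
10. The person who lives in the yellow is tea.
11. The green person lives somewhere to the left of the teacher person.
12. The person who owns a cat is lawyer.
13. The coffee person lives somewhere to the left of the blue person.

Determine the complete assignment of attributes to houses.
Solution:

House | Profession | Color | Drink | Pet
----------------------------------------
  1   | artist | green | water | bird
  2   | teacher | yellow | tea | horse
  3   | engineer | white | coffee | dog
  4   | lawyer | blue | milk | cat
  5   | doctor | red | juice | fish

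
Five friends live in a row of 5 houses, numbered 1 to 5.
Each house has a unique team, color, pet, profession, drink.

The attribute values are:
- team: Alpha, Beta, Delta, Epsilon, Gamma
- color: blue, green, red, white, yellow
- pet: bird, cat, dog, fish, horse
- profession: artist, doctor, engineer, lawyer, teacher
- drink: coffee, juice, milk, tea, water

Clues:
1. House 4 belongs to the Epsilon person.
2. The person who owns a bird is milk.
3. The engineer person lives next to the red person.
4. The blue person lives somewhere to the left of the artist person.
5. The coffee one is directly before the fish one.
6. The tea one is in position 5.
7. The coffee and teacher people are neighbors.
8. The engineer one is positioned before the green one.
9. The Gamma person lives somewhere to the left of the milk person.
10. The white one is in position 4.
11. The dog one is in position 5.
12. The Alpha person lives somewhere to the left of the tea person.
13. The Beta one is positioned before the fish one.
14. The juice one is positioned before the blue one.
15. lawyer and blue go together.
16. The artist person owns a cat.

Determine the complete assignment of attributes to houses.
Solution:

House | Team | Color | Pet | Profession | Drink
-----------------------------------------------
  1   | Beta | yellow | horse | engineer | coffee
  2   | Gamma | red | fish | teacher | juice
  3   | Alpha | blue | bird | lawyer | milk
  4   | Epsilon | white | cat | artist | water
  5   | Delta | green | dog | doctor | tea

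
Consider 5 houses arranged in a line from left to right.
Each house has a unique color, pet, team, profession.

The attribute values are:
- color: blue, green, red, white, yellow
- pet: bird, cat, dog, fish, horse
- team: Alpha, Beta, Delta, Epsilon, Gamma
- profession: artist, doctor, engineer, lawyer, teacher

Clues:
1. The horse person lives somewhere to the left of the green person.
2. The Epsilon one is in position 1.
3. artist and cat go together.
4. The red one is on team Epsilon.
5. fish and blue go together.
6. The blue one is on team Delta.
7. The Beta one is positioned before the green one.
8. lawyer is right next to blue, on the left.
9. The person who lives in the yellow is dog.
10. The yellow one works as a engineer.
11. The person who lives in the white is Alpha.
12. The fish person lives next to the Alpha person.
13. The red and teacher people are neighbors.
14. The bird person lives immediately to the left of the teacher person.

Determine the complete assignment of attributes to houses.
Solution:

House | Color | Pet | Team | Profession
---------------------------------------
  1   | red | bird | Epsilon | lawyer
  2   | blue | fish | Delta | teacher
  3   | white | horse | Alpha | doctor
  4   | yellow | dog | Beta | engineer
  5   | green | cat | Gamma | artist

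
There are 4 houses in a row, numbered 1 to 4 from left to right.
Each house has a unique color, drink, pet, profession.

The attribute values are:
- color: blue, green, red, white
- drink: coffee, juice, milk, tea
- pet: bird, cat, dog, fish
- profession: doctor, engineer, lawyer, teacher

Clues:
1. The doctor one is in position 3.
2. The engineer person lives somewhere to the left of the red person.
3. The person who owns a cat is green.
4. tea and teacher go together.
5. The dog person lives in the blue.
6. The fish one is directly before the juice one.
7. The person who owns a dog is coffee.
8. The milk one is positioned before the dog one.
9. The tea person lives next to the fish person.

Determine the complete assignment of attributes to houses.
Solution:

House | Color | Drink | Pet | Profession
----------------------------------------
  1   | green | tea | cat | teacher
  2   | white | milk | fish | engineer
  3   | red | juice | bird | doctor
  4   | blue | coffee | dog | lawyer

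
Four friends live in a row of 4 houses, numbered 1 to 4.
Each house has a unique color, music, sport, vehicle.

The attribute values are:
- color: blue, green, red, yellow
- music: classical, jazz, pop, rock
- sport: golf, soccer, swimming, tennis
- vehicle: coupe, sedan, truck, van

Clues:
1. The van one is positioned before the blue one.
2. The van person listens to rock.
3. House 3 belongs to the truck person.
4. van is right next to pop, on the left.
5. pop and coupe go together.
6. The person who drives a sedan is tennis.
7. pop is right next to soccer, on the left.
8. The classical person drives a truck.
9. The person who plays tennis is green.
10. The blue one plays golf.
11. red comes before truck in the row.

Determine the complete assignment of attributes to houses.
Solution:

House | Color | Music | Sport | Vehicle
---------------------------------------
  1   | red | rock | swimming | van
  2   | blue | pop | golf | coupe
  3   | yellow | classical | soccer | truck
  4   | green | jazz | tennis | sedan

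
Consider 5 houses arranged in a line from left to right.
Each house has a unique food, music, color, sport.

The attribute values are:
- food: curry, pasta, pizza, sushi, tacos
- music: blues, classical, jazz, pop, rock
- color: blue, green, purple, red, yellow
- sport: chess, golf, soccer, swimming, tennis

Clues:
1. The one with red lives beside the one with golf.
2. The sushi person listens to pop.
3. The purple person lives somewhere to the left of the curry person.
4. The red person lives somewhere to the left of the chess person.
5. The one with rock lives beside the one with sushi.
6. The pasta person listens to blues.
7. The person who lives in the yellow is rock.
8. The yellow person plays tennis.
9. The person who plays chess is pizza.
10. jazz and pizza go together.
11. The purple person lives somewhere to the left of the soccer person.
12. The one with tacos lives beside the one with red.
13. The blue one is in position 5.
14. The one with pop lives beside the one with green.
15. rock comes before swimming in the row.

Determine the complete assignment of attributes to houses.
Solution:

House | Food | Music | Color | Sport
------------------------------------
  1   | tacos | rock | yellow | tennis
  2   | sushi | pop | red | swimming
  3   | pasta | blues | green | golf
  4   | pizza | jazz | purple | chess
  5   | curry | classical | blue | soccer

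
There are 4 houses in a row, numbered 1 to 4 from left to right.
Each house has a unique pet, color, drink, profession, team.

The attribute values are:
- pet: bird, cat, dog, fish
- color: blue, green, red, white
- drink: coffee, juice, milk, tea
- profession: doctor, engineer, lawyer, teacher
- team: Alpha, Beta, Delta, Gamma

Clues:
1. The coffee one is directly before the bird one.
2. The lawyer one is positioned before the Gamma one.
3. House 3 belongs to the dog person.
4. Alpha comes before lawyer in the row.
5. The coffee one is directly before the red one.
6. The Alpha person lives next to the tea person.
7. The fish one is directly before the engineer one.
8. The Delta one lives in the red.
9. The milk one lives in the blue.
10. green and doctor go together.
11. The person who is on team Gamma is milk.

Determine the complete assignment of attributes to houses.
Solution:

House | Pet | Color | Drink | Profession | Team
-----------------------------------------------
  1   | fish | green | coffee | doctor | Alpha
  2   | bird | red | tea | engineer | Delta
  3   | dog | white | juice | lawyer | Beta
  4   | cat | blue | milk | teacher | Gamma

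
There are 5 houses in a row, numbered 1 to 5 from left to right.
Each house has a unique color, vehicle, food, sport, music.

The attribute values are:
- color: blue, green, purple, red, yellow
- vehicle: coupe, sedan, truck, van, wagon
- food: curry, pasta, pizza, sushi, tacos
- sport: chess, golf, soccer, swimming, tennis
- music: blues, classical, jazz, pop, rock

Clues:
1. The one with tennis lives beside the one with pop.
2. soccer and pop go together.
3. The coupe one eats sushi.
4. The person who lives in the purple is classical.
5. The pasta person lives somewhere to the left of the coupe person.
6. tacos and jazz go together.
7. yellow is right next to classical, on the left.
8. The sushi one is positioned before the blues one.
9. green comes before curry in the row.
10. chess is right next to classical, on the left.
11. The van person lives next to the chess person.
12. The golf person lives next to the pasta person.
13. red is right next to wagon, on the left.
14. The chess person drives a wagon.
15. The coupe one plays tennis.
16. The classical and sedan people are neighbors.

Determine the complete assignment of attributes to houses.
Solution:

House | Color | Vehicle | Food | Sport | Music
----------------------------------------------
  1   | red | van | tacos | golf | jazz
  2   | yellow | wagon | pasta | chess | rock
  3   | purple | coupe | sushi | tennis | classical
  4   | green | sedan | pizza | soccer | pop
  5   | blue | truck | curry | swimming | blues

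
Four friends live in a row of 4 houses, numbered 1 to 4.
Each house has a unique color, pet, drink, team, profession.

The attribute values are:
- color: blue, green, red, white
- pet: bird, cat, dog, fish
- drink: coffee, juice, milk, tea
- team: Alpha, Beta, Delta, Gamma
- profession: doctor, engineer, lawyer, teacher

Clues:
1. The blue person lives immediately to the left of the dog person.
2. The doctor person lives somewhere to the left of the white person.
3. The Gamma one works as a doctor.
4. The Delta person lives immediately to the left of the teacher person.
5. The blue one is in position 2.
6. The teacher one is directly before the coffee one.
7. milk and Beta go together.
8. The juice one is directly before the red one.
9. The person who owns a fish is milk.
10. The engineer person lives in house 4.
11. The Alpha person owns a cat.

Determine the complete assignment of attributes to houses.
Solution:

House | Color | Pet | Drink | Team | Profession
-----------------------------------------------
  1   | green | bird | tea | Delta | lawyer
  2   | blue | cat | juice | Alpha | teacher
  3   | red | dog | coffee | Gamma | doctor
  4   | white | fish | milk | Beta | engineer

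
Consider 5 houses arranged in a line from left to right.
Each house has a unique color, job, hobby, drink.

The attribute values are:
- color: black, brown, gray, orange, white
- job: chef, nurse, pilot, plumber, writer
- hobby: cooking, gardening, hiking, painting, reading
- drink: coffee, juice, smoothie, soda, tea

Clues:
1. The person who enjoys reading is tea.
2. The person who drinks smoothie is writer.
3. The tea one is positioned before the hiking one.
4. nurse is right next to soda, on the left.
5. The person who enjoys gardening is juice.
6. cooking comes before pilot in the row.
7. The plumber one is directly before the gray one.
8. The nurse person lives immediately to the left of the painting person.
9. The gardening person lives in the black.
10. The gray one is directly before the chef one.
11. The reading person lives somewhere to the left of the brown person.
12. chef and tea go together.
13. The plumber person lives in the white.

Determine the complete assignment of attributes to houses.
Solution:

House | Color | Job | Hobby | Drink
-----------------------------------
  1   | black | nurse | gardening | juice
  2   | white | plumber | painting | soda
  3   | gray | writer | cooking | smoothie
  4   | orange | chef | reading | tea
  5   | brown | pilot | hiking | coffee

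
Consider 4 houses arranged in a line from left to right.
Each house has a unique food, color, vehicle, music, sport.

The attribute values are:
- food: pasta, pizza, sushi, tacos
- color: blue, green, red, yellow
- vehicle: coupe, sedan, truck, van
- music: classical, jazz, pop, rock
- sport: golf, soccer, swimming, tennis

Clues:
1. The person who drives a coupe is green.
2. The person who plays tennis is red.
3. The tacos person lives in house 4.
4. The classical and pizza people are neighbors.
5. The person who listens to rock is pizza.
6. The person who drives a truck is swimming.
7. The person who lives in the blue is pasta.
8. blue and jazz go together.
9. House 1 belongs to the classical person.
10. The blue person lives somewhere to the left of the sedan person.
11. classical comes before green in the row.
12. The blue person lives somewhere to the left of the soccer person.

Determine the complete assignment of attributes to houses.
Solution:

House | Food | Color | Vehicle | Music | Sport
----------------------------------------------
  1   | sushi | red | van | classical | tennis
  2   | pizza | green | coupe | rock | golf
  3   | pasta | blue | truck | jazz | swimming
  4   | tacos | yellow | sedan | pop | soccer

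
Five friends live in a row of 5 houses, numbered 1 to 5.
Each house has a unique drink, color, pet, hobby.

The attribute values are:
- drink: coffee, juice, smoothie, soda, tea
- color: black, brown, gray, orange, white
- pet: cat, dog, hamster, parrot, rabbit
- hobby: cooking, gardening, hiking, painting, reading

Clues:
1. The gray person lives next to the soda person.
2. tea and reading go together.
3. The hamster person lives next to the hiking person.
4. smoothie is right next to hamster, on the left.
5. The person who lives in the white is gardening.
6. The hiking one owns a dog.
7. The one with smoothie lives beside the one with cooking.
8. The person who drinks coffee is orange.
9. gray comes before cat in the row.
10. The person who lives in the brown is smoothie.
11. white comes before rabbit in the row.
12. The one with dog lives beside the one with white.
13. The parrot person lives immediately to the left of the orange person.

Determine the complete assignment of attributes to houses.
Solution:

House | Drink | Color | Pet | Hobby
-----------------------------------
  1   | smoothie | brown | parrot | painting
  2   | coffee | orange | hamster | cooking
  3   | juice | gray | dog | hiking
  4   | soda | white | cat | gardening
  5   | tea | black | rabbit | reading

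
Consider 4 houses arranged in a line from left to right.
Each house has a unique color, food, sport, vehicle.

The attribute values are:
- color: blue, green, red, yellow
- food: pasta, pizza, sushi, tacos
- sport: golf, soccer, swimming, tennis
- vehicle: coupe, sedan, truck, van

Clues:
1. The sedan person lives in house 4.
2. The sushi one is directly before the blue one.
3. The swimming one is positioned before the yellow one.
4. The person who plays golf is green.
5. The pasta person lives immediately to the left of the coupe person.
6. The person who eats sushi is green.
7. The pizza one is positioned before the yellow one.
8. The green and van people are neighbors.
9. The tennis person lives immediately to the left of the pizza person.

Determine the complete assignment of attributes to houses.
Solution:

House | Color | Food | Sport | Vehicle
--------------------------------------
  1   | green | sushi | golf | truck
  2   | blue | pasta | tennis | van
  3   | red | pizza | swimming | coupe
  4   | yellow | tacos | soccer | sedan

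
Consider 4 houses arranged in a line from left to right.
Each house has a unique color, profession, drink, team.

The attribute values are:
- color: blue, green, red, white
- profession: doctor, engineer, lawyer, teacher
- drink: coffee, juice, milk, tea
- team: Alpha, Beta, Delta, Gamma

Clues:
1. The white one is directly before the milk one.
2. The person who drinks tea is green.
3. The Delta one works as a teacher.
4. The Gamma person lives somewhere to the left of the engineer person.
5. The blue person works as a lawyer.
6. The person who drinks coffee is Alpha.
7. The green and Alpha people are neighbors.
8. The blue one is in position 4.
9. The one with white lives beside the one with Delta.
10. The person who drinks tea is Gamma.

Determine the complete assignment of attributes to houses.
Solution:

House | Color | Profession | Drink | Team
-----------------------------------------
  1   | green | doctor | tea | Gamma
  2   | white | engineer | coffee | Alpha
  3   | red | teacher | milk | Delta
  4   | blue | lawyer | juice | Beta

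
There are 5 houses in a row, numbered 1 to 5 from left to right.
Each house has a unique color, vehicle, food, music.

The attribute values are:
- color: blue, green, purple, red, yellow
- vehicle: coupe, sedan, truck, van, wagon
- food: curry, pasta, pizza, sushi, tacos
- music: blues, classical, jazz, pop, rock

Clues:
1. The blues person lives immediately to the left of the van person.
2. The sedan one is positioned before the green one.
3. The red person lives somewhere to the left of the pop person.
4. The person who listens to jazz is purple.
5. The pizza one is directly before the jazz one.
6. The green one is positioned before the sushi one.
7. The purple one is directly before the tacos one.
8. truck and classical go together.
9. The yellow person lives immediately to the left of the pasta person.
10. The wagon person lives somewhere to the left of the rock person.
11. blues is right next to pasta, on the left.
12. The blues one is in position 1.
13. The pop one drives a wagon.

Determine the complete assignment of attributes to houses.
Solution:

House | Color | Vehicle | Food | Music
--------------------------------------
  1   | yellow | sedan | pizza | blues
  2   | purple | van | pasta | jazz
  3   | red | truck | tacos | classical
  4   | green | wagon | curry | pop
  5   | blue | coupe | sushi | rock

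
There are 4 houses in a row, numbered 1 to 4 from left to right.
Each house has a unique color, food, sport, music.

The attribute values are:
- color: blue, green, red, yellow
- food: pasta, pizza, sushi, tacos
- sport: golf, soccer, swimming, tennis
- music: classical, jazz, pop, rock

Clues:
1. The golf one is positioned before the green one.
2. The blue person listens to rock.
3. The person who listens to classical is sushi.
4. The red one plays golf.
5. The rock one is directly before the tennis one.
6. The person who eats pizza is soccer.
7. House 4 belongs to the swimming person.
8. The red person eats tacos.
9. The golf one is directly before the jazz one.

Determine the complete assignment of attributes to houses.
Solution:

House | Color | Food | Sport | Music
------------------------------------
  1   | blue | pizza | soccer | rock
  2   | yellow | sushi | tennis | classical
  3   | red | tacos | golf | pop
  4   | green | pasta | swimming | jazz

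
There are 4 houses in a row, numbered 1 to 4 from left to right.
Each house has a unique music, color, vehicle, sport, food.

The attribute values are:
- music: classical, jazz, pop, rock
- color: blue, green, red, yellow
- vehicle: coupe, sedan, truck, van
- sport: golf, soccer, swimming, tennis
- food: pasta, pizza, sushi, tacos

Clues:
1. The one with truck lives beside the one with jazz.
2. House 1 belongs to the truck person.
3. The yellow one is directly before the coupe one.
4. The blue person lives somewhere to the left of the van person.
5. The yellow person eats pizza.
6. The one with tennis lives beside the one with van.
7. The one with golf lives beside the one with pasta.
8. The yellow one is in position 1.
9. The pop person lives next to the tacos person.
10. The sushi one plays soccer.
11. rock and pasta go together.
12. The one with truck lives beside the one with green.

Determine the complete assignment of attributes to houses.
Solution:

House | Music | Color | Vehicle | Sport | Food
----------------------------------------------
  1   | pop | yellow | truck | swimming | pizza
  2   | jazz | green | coupe | golf | tacos
  3   | rock | blue | sedan | tennis | pasta
  4   | classical | red | van | soccer | sushi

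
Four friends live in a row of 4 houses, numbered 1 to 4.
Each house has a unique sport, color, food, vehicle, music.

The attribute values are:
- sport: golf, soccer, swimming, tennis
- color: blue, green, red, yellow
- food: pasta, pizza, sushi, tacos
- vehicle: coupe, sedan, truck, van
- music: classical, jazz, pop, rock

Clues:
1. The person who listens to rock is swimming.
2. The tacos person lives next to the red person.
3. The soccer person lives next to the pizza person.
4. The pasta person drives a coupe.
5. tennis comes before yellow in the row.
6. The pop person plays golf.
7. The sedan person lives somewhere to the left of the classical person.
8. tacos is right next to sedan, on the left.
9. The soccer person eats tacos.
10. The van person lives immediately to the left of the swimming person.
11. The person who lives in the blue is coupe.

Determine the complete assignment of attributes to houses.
Solution:

House | Sport | Color | Food | Vehicle | Music
----------------------------------------------
  1   | soccer | green | tacos | van | jazz
  2   | swimming | red | pizza | sedan | rock
  3   | tennis | blue | pasta | coupe | classical
  4   | golf | yellow | sushi | truck | pop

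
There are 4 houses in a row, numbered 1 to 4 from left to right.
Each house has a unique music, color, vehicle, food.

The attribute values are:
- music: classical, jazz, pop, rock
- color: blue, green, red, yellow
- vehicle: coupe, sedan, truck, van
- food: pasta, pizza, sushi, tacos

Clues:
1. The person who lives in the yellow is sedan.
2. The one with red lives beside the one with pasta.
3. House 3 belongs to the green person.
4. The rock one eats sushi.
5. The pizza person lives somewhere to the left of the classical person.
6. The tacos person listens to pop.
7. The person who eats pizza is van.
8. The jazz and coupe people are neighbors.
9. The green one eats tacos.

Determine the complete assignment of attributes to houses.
Solution:

House | Music | Color | Vehicle | Food
--------------------------------------
  1   | jazz | red | van | pizza
  2   | classical | blue | coupe | pasta
  3   | pop | green | truck | tacos
  4   | rock | yellow | sedan | sushi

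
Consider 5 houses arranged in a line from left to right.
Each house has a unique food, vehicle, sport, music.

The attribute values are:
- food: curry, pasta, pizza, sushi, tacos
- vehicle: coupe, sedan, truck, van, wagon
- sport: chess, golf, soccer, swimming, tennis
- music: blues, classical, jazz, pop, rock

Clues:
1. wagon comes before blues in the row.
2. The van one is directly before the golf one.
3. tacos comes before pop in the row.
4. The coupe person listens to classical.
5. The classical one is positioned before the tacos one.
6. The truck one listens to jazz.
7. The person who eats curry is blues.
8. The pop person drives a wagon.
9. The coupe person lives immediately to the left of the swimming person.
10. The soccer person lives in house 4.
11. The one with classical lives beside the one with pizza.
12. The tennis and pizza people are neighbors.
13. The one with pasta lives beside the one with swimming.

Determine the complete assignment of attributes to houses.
Solution:

House | Food | Vehicle | Sport | Music
--------------------------------------
  1   | pasta | coupe | tennis | classical
  2   | pizza | van | swimming | rock
  3   | tacos | truck | golf | jazz
  4   | sushi | wagon | soccer | pop
  5   | curry | sedan | chess | blues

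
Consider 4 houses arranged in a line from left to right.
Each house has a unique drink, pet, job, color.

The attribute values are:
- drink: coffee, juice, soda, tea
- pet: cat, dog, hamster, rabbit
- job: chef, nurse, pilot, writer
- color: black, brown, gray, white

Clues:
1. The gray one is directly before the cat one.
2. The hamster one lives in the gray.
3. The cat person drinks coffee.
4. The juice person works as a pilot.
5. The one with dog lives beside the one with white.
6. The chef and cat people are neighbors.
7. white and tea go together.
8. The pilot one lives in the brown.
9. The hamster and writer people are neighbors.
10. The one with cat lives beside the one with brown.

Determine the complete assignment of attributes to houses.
Solution:

House | Drink | Pet | Job | Color
---------------------------------
  1   | soda | hamster | chef | gray
  2   | coffee | cat | writer | black
  3   | juice | dog | pilot | brown
  4   | tea | rabbit | nurse | white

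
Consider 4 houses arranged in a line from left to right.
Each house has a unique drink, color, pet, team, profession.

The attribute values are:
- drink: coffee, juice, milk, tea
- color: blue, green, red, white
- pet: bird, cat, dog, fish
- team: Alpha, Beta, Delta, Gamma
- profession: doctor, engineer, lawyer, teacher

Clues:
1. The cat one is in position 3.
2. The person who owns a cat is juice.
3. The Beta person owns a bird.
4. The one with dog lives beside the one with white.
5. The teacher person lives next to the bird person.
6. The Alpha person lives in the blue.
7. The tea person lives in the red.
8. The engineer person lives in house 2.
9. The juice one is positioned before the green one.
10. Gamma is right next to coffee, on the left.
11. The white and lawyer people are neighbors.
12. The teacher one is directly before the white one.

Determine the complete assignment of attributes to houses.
Solution:

House | Drink | Color | Pet | Team | Profession
-----------------------------------------------
  1   | tea | red | dog | Gamma | teacher
  2   | coffee | white | bird | Beta | engineer
  3   | juice | blue | cat | Alpha | lawyer
  4   | milk | green | fish | Delta | doctor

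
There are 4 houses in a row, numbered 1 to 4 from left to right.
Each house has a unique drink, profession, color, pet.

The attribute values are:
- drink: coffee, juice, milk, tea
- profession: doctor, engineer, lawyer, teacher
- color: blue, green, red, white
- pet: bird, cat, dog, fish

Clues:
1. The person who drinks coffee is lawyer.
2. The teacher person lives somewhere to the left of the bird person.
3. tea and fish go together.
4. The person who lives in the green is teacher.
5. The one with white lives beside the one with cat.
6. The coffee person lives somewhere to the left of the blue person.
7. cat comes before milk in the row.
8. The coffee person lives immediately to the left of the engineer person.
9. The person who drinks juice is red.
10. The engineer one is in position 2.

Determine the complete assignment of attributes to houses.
Solution:

House | Drink | Profession | Color | Pet
----------------------------------------
  1   | coffee | lawyer | white | dog
  2   | juice | engineer | red | cat
  3   | tea | teacher | green | fish
  4   | milk | doctor | blue | bird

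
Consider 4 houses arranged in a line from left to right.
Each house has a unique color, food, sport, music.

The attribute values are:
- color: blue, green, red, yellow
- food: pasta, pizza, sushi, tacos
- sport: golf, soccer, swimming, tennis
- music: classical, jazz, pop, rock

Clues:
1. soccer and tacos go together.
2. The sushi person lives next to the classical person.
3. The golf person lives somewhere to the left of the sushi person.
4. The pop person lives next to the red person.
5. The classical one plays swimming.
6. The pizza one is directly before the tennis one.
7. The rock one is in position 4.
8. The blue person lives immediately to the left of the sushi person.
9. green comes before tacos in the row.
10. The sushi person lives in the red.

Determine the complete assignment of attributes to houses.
Solution:

House | Color | Food | Sport | Music
------------------------------------
  1   | blue | pizza | golf | pop
  2   | red | sushi | tennis | jazz
  3   | green | pasta | swimming | classical
  4   | yellow | tacos | soccer | rock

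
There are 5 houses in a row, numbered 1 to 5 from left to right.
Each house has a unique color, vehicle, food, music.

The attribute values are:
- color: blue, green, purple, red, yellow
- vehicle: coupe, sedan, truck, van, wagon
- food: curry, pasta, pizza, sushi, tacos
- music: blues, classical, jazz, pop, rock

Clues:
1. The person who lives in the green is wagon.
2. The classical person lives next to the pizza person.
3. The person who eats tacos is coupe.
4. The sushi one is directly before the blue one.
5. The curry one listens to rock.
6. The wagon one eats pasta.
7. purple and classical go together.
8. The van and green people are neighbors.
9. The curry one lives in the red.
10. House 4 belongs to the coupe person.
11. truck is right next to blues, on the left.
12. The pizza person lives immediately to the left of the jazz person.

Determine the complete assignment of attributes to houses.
Solution:

House | Color | Vehicle | Food | Music
--------------------------------------
  1   | purple | truck | sushi | classical
  2   | blue | van | pizza | blues
  3   | green | wagon | pasta | jazz
  4   | yellow | coupe | tacos | pop
  5   | red | sedan | curry | rock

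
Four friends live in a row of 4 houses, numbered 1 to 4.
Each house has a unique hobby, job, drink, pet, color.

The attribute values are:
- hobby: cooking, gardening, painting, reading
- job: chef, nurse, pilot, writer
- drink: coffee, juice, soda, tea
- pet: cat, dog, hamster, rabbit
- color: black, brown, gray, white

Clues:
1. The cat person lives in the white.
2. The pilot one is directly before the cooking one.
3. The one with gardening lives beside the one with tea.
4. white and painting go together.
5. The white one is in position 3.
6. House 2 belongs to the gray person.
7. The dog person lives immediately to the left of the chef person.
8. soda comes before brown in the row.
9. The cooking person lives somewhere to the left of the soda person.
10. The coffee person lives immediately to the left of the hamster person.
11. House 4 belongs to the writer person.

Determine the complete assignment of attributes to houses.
Solution:

House | Hobby | Job | Drink | Pet | Color
-----------------------------------------
  1   | gardening | pilot | coffee | dog | black
  2   | cooking | chef | tea | hamster | gray
  3   | painting | nurse | soda | cat | white
  4   | reading | writer | juice | rabbit | brown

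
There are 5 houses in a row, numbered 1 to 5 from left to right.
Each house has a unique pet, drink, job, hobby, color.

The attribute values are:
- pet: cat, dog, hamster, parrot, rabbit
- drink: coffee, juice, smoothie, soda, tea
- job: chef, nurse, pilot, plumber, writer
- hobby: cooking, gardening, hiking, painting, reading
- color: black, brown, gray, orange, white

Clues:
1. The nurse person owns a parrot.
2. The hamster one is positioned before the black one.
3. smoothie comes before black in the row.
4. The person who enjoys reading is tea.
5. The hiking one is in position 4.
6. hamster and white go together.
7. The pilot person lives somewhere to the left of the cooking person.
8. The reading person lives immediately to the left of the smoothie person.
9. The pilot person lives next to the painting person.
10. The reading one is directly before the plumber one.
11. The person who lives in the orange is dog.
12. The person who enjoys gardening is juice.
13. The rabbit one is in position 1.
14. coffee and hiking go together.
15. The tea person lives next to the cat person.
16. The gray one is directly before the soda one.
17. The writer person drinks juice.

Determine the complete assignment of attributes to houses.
Solution:

House | Pet | Drink | Job | Hobby | Color
-----------------------------------------
  1   | rabbit | tea | pilot | reading | brown
  2   | cat | smoothie | plumber | painting | gray
  3   | hamster | soda | chef | cooking | white
  4   | parrot | coffee | nurse | hiking | black
  5   | dog | juice | writer | gardening | orange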